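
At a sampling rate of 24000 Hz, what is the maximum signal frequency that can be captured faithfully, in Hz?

12,000 Hz

Nyquist frequency = sample rate / 2 = 24,000 / 2 = 12,000 Hz.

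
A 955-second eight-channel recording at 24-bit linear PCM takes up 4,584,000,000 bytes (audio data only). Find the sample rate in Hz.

200,000 Hz

Bytes = sample_rate × seconds × bytes_per_sample × channels.
sample_rate = 4,584,000,000 / (955 × 3 × 8) = 4,584,000,000 / 22,920 = 200,000 Hz.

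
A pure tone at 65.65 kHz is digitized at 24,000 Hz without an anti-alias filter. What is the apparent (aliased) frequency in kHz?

6.35 kHz

Nyquist = 24,000/2 = 12,000 Hz; 65,650 Hz exceeds it.
Alias = |65,650 − 3×24,000| = |65,650 − 72,000| = 6,350 Hz = 6.35 kHz.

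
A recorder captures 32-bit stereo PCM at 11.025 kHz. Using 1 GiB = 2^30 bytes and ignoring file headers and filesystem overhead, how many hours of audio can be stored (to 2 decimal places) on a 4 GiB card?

13.53 hours

Uncompressed byte rate = 11,025 × 4 × 2 = 88,200 bytes/s.
Capacity = 4 × 1,073,741,824 = 4,294,967,296 bytes.
4,294,967,296 / 88,200 ≈ 48695.77 s → 13.53 hours.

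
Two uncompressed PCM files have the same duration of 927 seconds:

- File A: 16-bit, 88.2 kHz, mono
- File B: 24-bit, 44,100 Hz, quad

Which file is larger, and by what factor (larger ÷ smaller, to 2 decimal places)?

File A: 88,200 × 2 × 1 = 176,400 bytes/s.
File B: 44,100 × 3 × 4 = 529,200 bytes/s.
File B is larger; ratio = 490,568,400 / 163,522,800 = 3.00.

File B, by a factor of 3.00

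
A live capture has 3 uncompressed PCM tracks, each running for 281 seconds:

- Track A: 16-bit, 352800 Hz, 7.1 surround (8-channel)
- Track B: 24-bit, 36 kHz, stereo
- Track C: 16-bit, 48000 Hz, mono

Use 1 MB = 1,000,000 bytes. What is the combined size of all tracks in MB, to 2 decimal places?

1673.86 MB

Track A: 352,800 × 281 × 2 × 8 = 1,586,188,800 bytes.
Track B: 36,000 × 281 × 3 × 2 = 60,696,000 bytes.
Track C: 48,000 × 281 × 2 × 1 = 26,976,000 bytes.
Total = 1,673,860,800 bytes = 1673.86 MB.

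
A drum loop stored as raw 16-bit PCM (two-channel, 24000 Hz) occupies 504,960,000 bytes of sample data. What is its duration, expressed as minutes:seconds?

87:40

Byte rate = 24,000 × 2 × 2 = 96,000 bytes/s.
Duration = 504,960,000 / 96,000 = 5,260 s.
5,260 s = 87:40.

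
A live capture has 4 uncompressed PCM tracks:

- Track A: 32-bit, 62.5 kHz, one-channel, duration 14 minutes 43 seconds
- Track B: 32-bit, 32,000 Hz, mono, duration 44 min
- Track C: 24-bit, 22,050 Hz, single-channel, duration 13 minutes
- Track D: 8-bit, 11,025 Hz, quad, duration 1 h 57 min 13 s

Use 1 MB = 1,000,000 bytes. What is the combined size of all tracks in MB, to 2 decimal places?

920.42 MB

Track A: 14 minutes 43 seconds = 883 s; 62,500 × 883 × 4 × 1 = 220,750,000 bytes.
Track B: 44 min = 2,640 s; 32,000 × 2,640 × 4 × 1 = 337,920,000 bytes.
Track C: 13 minutes = 780 s; 22,050 × 780 × 3 × 1 = 51,597,000 bytes.
Track D: 1 h 57 min 13 s = 7,033 s; 11,025 × 7,033 × 1 × 4 = 310,155,300 bytes.
Total = 920,422,300 bytes = 920.42 MB.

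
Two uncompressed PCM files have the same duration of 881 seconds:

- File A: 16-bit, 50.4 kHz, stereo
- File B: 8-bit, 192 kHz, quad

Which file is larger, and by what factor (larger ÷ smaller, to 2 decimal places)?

File A: 50,400 × 2 × 2 = 201,600 bytes/s.
File B: 192,000 × 1 × 4 = 768,000 bytes/s.
File B is larger; ratio = 676,608,000 / 177,609,600 = 3.81.

File B, by a factor of 3.81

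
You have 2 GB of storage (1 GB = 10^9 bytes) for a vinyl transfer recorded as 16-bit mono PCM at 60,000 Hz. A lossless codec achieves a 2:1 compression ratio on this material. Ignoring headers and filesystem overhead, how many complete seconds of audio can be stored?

33,333 seconds

Uncompressed byte rate = 60,000 × 2 × 1 = 120,000 bytes/s.
After 2:1 compression, effective rate ≈ 60000 bytes/s.
Capacity = 2 × 1,000,000,000 = 2,000,000,000 bytes.
2,000,000,000 / effective rate ≈ 33333.33 s → 33,333 seconds.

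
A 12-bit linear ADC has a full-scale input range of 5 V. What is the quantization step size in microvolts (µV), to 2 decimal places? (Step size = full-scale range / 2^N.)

5 V / 2^12 = 5 / 4,096 V = 1220.70 µV.

1220.70 µV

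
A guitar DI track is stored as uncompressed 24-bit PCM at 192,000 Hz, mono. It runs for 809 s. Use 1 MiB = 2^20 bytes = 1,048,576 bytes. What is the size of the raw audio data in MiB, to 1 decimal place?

Bytes = 192,000 samples/s × 809 s × 3 bytes/sample × 1 ch = 465,984,000 bytes.
465,984,000 / 1,048,576 = 444.4 MiB.

444.4 MiB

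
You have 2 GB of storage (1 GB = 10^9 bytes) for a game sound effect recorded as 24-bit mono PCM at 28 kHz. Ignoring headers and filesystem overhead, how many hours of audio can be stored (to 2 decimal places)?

6.61 hours

Uncompressed byte rate = 28,000 × 3 × 1 = 84,000 bytes/s.
Capacity = 2 × 1,000,000,000 = 2,000,000,000 bytes.
2,000,000,000 / 84,000 ≈ 23809.52 s → 6.61 hours.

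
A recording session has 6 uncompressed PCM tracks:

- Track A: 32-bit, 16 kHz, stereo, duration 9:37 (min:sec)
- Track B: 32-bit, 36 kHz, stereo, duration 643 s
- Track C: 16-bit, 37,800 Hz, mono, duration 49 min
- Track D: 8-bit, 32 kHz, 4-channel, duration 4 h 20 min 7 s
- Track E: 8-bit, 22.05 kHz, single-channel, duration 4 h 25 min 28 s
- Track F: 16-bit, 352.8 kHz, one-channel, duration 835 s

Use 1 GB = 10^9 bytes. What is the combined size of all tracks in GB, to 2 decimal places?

3.42 GB

Track A: 9:37 (min:sec) = 577 s; 16,000 × 577 × 4 × 2 = 73,856,000 bytes.
Track B: 36,000 × 643 × 4 × 2 = 185,184,000 bytes.
Track C: 49 min = 2,940 s; 37,800 × 2,940 × 2 × 1 = 222,264,000 bytes.
Track D: 4 h 20 min 7 s = 15,607 s; 32,000 × 15,607 × 1 × 4 = 1,997,696,000 bytes.
Track E: 4 h 25 min 28 s = 15,928 s; 22,050 × 15,928 × 1 × 1 = 351,212,400 bytes.
Track F: 352,800 × 835 × 2 × 1 = 589,176,000 bytes.
Total = 3,419,388,400 bytes = 3.42 GB.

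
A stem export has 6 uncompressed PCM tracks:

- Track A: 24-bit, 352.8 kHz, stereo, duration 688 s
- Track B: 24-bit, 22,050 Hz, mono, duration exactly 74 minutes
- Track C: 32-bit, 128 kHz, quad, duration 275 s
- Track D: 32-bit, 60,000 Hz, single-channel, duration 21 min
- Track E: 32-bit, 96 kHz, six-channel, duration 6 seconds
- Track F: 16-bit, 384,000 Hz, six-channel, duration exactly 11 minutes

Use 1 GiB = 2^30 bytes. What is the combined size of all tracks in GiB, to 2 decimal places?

5.28 GiB

Track A: 352,800 × 688 × 3 × 2 = 1,456,358,400 bytes.
Track B: exactly 74 minutes = 4,440 s; 22,050 × 4,440 × 3 × 1 = 293,706,000 bytes.
Track C: 128,000 × 275 × 4 × 4 = 563,200,000 bytes.
Track D: 21 min = 1,260 s; 60,000 × 1,260 × 4 × 1 = 302,400,000 bytes.
Track E: 96,000 × 6 × 4 × 6 = 13,824,000 bytes.
Track F: exactly 11 minutes = 660 s; 384,000 × 660 × 2 × 6 = 3,041,280,000 bytes.
Total = 5,670,768,400 bytes = 5.28 GiB.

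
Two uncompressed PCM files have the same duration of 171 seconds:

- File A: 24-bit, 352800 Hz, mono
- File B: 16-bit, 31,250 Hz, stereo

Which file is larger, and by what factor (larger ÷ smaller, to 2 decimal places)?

File A, by a factor of 8.47

File A: 352,800 × 3 × 1 = 1,058,400 bytes/s.
File B: 31,250 × 2 × 2 = 125,000 bytes/s.
File A is larger; ratio = 180,986,400 / 21,375,000 = 8.47.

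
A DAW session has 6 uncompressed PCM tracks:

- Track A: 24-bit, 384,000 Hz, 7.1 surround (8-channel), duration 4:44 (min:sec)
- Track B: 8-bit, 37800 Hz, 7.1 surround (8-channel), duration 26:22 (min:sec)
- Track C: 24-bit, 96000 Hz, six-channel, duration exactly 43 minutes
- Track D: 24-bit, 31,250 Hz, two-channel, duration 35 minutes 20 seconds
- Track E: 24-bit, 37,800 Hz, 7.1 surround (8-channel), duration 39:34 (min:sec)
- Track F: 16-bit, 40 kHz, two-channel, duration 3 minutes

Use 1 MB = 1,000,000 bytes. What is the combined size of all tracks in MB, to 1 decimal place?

Track A: 4:44 (min:sec) = 284 s; 384,000 × 284 × 3 × 8 = 2,617,344,000 bytes.
Track B: 26:22 (min:sec) = 1,582 s; 37,800 × 1,582 × 1 × 8 = 478,396,800 bytes.
Track C: exactly 43 minutes = 2,580 s; 96,000 × 2,580 × 3 × 6 = 4,458,240,000 bytes.
Track D: 35 minutes 20 seconds = 2,120 s; 31,250 × 2,120 × 3 × 2 = 397,500,000 bytes.
Track E: 39:34 (min:sec) = 2,374 s; 37,800 × 2,374 × 3 × 8 = 2,153,692,800 bytes.
Track F: 3 minutes = 180 s; 40,000 × 180 × 2 × 2 = 28,800,000 bytes.
Total = 10,133,973,600 bytes = 10134.0 MB.

10134.0 MB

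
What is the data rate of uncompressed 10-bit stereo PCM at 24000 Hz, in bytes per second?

60,000 bytes/s

Bit rate = 24,000 × 10 × 2 = 480,000 bits/s.
480,000 / 8 = 60,000 bytes/s.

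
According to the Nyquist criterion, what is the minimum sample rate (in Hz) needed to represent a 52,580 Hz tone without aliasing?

105,160 Hz

Minimum sample rate = 2 × 52,580 Hz = 105,160 Hz.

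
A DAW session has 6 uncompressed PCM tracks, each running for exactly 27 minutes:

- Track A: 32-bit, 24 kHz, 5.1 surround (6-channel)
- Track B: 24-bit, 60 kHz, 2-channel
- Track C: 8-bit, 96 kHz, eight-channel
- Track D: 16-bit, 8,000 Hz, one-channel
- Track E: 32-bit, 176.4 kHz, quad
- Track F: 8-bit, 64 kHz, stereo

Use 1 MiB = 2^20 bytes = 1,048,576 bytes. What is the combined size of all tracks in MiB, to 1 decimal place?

exactly 27 minutes = 1,620 s.
Track A: 24,000 × 1,620 × 4 × 6 = 933,120,000 bytes.
Track B: 60,000 × 1,620 × 3 × 2 = 583,200,000 bytes.
Track C: 96,000 × 1,620 × 1 × 8 = 1,244,160,000 bytes.
Track D: 8,000 × 1,620 × 2 × 1 = 25,920,000 bytes.
Track E: 176,400 × 1,620 × 4 × 4 = 4,572,288,000 bytes.
Track F: 64,000 × 1,620 × 1 × 2 = 207,360,000 bytes.
Total = 7,566,048,000 bytes = 7215.5 MiB.

7215.5 MiB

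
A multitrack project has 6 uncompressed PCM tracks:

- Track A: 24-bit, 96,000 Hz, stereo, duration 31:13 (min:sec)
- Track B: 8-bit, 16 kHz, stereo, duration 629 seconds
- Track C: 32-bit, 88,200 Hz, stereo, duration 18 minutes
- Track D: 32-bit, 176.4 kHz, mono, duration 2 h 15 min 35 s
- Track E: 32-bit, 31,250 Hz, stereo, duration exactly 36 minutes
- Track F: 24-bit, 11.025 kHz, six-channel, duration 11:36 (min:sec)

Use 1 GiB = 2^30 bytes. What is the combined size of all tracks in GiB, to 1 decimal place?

7.7 GiB

Track A: 31:13 (min:sec) = 1,873 s; 96,000 × 1,873 × 3 × 2 = 1,078,848,000 bytes.
Track B: 16,000 × 629 × 1 × 2 = 20,128,000 bytes.
Track C: 18 minutes = 1,080 s; 88,200 × 1,080 × 4 × 2 = 762,048,000 bytes.
Track D: 2 h 15 min 35 s = 8,135 s; 176,400 × 8,135 × 4 × 1 = 5,740,056,000 bytes.
Track E: exactly 36 minutes = 2,160 s; 31,250 × 2,160 × 4 × 2 = 540,000,000 bytes.
Track F: 11:36 (min:sec) = 696 s; 11,025 × 696 × 3 × 6 = 138,121,200 bytes.
Total = 8,279,201,200 bytes = 7.7 GiB.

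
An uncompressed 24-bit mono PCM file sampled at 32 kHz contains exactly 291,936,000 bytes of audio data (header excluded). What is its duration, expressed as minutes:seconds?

50:41

Byte rate = 32,000 × 3 × 1 = 96,000 bytes/s.
Duration = 291,936,000 / 96,000 = 3,041 s.
3,041 s = 50:41.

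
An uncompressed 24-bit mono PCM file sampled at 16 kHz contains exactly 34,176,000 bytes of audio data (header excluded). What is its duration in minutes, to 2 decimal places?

Byte rate = 16,000 × 3 × 1 = 48,000 bytes/s.
Duration = 34,176,000 / 48,000 = 712 s.
712 s / 60 = 11.87 minutes.

11.87 minutes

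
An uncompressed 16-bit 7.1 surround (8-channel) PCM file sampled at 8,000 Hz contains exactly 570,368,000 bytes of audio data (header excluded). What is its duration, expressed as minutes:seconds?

Byte rate = 8,000 × 2 × 8 = 128,000 bytes/s.
Duration = 570,368,000 / 128,000 = 4,456 s.
4,456 s = 74:16.

74:16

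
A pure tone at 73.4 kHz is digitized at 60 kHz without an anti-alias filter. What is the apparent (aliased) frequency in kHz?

13.4 kHz

Nyquist = 60,000/2 = 30,000 Hz; 73,400 Hz exceeds it.
Alias = |73,400 − 1×60,000| = |73,400 − 60,000| = 13,400 Hz = 13.4 kHz.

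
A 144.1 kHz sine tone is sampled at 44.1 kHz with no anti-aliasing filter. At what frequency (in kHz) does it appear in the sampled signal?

Nyquist = 44,100/2 = 22,050 Hz; 144,100 Hz exceeds it.
Alias = |144,100 − 3×44,100| = |144,100 − 132,300| = 11,800 Hz = 11.8 kHz.

11.8 kHz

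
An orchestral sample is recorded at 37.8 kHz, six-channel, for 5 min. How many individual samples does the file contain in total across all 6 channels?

68,040,000 samples

5 min = 300 s.
37,800 × 300 s × 6 ch = 68,040,000 samples.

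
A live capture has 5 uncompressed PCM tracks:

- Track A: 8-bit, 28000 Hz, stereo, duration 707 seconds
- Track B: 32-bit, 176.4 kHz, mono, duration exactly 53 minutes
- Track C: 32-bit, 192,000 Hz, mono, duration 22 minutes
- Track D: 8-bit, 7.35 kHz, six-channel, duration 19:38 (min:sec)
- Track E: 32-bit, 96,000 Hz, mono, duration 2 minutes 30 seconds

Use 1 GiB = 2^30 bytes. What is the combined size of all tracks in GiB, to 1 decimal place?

Track A: 28,000 × 707 × 1 × 2 = 39,592,000 bytes.
Track B: exactly 53 minutes = 3,180 s; 176,400 × 3,180 × 4 × 1 = 2,243,808,000 bytes.
Track C: 22 minutes = 1,320 s; 192,000 × 1,320 × 4 × 1 = 1,013,760,000 bytes.
Track D: 19:38 (min:sec) = 1,178 s; 7,350 × 1,178 × 1 × 6 = 51,949,800 bytes.
Track E: 2 minutes 30 seconds = 150 s; 96,000 × 150 × 4 × 1 = 57,600,000 bytes.
Total = 3,406,709,800 bytes = 3.2 GiB.

3.2 GiB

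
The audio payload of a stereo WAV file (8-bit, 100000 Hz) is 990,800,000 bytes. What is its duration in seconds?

4,954 seconds

Byte rate = 100,000 × 1 × 2 = 200,000 bytes/s.
Duration = 990,800,000 / 200,000 = 4,954 s.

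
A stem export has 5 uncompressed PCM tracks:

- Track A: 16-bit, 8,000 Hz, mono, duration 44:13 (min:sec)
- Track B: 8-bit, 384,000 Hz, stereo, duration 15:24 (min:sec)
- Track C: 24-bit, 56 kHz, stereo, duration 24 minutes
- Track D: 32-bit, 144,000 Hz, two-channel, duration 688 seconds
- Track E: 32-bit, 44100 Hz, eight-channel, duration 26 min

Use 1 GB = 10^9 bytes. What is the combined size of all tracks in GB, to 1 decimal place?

4.2 GB

Track A: 44:13 (min:sec) = 2,653 s; 8,000 × 2,653 × 2 × 1 = 42,448,000 bytes.
Track B: 15:24 (min:sec) = 924 s; 384,000 × 924 × 1 × 2 = 709,632,000 bytes.
Track C: 24 minutes = 1,440 s; 56,000 × 1,440 × 3 × 2 = 483,840,000 bytes.
Track D: 144,000 × 688 × 4 × 2 = 792,576,000 bytes.
Track E: 26 min = 1,560 s; 44,100 × 1,560 × 4 × 8 = 2,201,472,000 bytes.
Total = 4,229,968,000 bytes = 4.2 GB.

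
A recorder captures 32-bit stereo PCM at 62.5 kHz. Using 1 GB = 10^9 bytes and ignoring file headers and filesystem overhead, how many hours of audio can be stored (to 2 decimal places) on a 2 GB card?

1.11 hours

Uncompressed byte rate = 62,500 × 4 × 2 = 500,000 bytes/s.
Capacity = 2 × 1,000,000,000 = 2,000,000,000 bytes.
2,000,000,000 / 500,000 ≈ 4000 s → 1.11 hours.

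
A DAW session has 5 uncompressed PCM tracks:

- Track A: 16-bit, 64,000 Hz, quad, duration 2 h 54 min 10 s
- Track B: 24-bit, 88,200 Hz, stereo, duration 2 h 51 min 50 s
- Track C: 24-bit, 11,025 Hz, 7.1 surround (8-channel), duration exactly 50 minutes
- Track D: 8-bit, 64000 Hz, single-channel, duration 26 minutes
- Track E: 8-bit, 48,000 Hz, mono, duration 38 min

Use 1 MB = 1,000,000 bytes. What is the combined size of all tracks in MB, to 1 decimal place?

11809.5 MB

Track A: 2 h 54 min 10 s = 10,450 s; 64,000 × 10,450 × 2 × 4 = 5,350,400,000 bytes.
Track B: 2 h 51 min 50 s = 10,310 s; 88,200 × 10,310 × 3 × 2 = 5,456,052,000 bytes.
Track C: exactly 50 minutes = 3,000 s; 11,025 × 3,000 × 3 × 8 = 793,800,000 bytes.
Track D: 26 minutes = 1,560 s; 64,000 × 1,560 × 1 × 1 = 99,840,000 bytes.
Track E: 38 min = 2,280 s; 48,000 × 2,280 × 1 × 1 = 109,440,000 bytes.
Total = 11,809,532,000 bytes = 11809.5 MB.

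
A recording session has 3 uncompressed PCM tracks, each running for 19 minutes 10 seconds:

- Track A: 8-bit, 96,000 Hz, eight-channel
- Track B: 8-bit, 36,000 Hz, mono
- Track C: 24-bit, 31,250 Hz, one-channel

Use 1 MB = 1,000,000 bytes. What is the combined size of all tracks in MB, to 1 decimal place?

1032.4 MB

19 minutes 10 seconds = 1,150 s.
Track A: 96,000 × 1,150 × 1 × 8 = 883,200,000 bytes.
Track B: 36,000 × 1,150 × 1 × 1 = 41,400,000 bytes.
Track C: 31,250 × 1,150 × 3 × 1 = 107,812,500 bytes.
Total = 1,032,412,500 bytes = 1032.4 MB.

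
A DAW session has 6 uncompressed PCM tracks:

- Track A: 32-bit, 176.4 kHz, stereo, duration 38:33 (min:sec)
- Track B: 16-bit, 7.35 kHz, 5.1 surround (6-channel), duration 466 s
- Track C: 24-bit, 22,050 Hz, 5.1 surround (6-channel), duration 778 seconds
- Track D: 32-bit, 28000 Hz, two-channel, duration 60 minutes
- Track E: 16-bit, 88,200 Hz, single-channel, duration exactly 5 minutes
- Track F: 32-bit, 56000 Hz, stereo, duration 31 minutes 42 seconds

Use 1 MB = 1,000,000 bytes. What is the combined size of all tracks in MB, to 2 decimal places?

Track A: 38:33 (min:sec) = 2,313 s; 176,400 × 2,313 × 4 × 2 = 3,264,105,600 bytes.
Track B: 7,350 × 466 × 2 × 6 = 41,101,200 bytes.
Track C: 22,050 × 778 × 3 × 6 = 308,788,200 bytes.
Track D: 60 minutes = 3,600 s; 28,000 × 3,600 × 4 × 2 = 806,400,000 bytes.
Track E: exactly 5 minutes = 300 s; 88,200 × 300 × 2 × 1 = 52,920,000 bytes.
Track F: 31 minutes 42 seconds = 1,902 s; 56,000 × 1,902 × 4 × 2 = 852,096,000 bytes.
Total = 5,325,411,000 bytes = 5325.41 MB.

5325.41 MB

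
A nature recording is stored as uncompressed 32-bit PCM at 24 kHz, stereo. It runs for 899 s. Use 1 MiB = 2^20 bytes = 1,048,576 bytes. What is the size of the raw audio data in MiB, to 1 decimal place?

164.6 MiB

Bytes = 24,000 samples/s × 899 s × 4 bytes/sample × 2 ch = 172,608,000 bytes.
172,608,000 / 1,048,576 = 164.6 MiB.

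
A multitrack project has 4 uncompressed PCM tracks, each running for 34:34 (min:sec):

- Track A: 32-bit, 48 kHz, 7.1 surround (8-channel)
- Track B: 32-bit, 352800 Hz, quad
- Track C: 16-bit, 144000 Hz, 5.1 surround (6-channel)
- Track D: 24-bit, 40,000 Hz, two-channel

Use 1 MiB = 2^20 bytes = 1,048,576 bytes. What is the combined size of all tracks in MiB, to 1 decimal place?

18095.6 MiB

34:34 (min:sec) = 2,074 s.
Track A: 48,000 × 2,074 × 4 × 8 = 3,185,664,000 bytes.
Track B: 352,800 × 2,074 × 4 × 4 = 11,707,315,200 bytes.
Track C: 144,000 × 2,074 × 2 × 6 = 3,583,872,000 bytes.
Track D: 40,000 × 2,074 × 3 × 2 = 497,760,000 bytes.
Total = 18,974,611,200 bytes = 18095.6 MiB.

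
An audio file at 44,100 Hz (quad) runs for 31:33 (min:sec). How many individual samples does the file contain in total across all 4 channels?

31:33 (min:sec) = 1,893 s.
44,100 × 1,893 s × 4 ch = 333,925,200 samples.

333,925,200 samples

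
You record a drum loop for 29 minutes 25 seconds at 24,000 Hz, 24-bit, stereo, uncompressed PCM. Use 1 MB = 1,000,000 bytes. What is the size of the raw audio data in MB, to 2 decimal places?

Duration = 29 minutes 25 seconds = 1,765 s.
Bytes = 24,000 samples/s × 1,765 s × 3 bytes/sample × 2 ch = 254,160,000 bytes.
254,160,000 / 1,000,000 = 254.16 MB.

254.16 MB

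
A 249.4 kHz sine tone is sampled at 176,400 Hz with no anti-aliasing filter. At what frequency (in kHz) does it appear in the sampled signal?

73 kHz

Nyquist = 176,400/2 = 88,200 Hz; 249,400 Hz exceeds it.
Alias = |249,400 − 1×176,400| = |249,400 − 176,400| = 73,000 Hz = 73 kHz.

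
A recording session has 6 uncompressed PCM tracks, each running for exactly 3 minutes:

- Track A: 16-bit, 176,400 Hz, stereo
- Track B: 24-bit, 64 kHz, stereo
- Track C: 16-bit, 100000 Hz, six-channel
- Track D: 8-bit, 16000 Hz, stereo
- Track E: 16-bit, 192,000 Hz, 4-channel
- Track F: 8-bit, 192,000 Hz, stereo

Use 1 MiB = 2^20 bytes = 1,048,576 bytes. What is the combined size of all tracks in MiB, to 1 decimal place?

exactly 3 minutes = 180 s.
Track A: 176,400 × 180 × 2 × 2 = 127,008,000 bytes.
Track B: 64,000 × 180 × 3 × 2 = 69,120,000 bytes.
Track C: 100,000 × 180 × 2 × 6 = 216,000,000 bytes.
Track D: 16,000 × 180 × 1 × 2 = 5,760,000 bytes.
Track E: 192,000 × 180 × 2 × 4 = 276,480,000 bytes.
Track F: 192,000 × 180 × 1 × 2 = 69,120,000 bytes.
Total = 763,488,000 bytes = 728.1 MiB.

728.1 MiB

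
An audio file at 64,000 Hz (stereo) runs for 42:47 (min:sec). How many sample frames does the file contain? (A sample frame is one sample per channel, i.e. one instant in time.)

164,288,000 sample frames

42:47 (min:sec) = 2,567 s.
64,000 samples/s × 2,567 s = 164,288,000 frames.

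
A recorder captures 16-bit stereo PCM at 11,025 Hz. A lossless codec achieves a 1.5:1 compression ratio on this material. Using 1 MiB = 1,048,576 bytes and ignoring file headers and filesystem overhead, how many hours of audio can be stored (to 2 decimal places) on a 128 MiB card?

1.27 hours

Uncompressed byte rate = 11,025 × 2 × 2 = 44,100 bytes/s.
After 1.5:1 compression, effective rate ≈ 29400 bytes/s.
Capacity = 128 × 1,048,576 = 134,217,728 bytes.
134,217,728 / effective rate ≈ 4565.23 s → 1.27 hours.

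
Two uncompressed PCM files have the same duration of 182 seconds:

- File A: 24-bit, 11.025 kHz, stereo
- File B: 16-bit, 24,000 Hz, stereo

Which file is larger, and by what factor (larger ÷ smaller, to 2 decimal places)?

File B, by a factor of 1.45

File A: 11,025 × 3 × 2 = 66,150 bytes/s.
File B: 24,000 × 2 × 2 = 96,000 bytes/s.
File B is larger; ratio = 17,472,000 / 12,039,300 = 1.45.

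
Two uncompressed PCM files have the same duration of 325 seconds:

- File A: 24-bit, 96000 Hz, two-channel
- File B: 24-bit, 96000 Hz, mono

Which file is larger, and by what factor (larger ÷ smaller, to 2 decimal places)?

File A: 96,000 × 3 × 2 = 576,000 bytes/s.
File B: 96,000 × 3 × 1 = 288,000 bytes/s.
File A is larger; ratio = 187,200,000 / 93,600,000 = 2.00.

File A, by a factor of 2.00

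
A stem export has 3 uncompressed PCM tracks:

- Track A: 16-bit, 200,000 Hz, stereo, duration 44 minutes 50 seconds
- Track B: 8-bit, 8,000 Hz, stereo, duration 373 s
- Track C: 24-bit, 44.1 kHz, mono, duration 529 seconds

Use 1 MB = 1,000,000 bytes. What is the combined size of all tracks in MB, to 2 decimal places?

2227.95 MB

Track A: 44 minutes 50 seconds = 2,690 s; 200,000 × 2,690 × 2 × 2 = 2,152,000,000 bytes.
Track B: 8,000 × 373 × 1 × 2 = 5,968,000 bytes.
Track C: 44,100 × 529 × 3 × 1 = 69,986,700 bytes.
Total = 2,227,954,700 bytes = 2227.95 MB.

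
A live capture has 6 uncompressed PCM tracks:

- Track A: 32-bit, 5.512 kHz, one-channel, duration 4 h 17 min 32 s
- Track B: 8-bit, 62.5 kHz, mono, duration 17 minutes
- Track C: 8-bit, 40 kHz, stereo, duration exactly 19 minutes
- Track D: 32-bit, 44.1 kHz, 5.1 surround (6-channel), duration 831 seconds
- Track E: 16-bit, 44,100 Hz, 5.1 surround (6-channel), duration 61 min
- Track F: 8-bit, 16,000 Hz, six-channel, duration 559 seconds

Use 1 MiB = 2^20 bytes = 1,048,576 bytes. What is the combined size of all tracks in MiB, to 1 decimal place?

Track A: 4 h 17 min 32 s = 15,452 s; 5,512 × 15,452 × 4 × 1 = 340,685,696 bytes.
Track B: 17 minutes = 1,020 s; 62,500 × 1,020 × 1 × 1 = 63,750,000 bytes.
Track C: exactly 19 minutes = 1,140 s; 40,000 × 1,140 × 1 × 2 = 91,200,000 bytes.
Track D: 44,100 × 831 × 4 × 6 = 879,530,400 bytes.
Track E: 61 min = 3,660 s; 44,100 × 3,660 × 2 × 6 = 1,936,872,000 bytes.
Track F: 16,000 × 559 × 1 × 6 = 53,664,000 bytes.
Total = 3,365,702,096 bytes = 3209.8 MiB.

3209.8 MiB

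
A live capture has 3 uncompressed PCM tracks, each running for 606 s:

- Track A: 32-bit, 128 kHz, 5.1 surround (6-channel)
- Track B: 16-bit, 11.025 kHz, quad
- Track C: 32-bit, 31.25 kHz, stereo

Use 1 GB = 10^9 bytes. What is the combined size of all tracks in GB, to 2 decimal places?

Track A: 128,000 × 606 × 4 × 6 = 1,861,632,000 bytes.
Track B: 11,025 × 606 × 2 × 4 = 53,449,200 bytes.
Track C: 31,250 × 606 × 4 × 2 = 151,500,000 bytes.
Total = 2,066,581,200 bytes = 2.07 GB.

2.07 GB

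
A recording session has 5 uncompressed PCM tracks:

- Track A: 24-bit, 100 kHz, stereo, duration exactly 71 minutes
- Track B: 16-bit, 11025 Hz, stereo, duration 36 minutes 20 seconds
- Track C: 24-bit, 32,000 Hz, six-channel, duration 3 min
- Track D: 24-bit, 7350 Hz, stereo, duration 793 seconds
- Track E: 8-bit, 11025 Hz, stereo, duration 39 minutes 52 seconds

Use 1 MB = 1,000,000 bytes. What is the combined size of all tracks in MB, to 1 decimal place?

Track A: exactly 71 minutes = 4,260 s; 100,000 × 4,260 × 3 × 2 = 2,556,000,000 bytes.
Track B: 36 minutes 20 seconds = 2,180 s; 11,025 × 2,180 × 2 × 2 = 96,138,000 bytes.
Track C: 3 min = 180 s; 32,000 × 180 × 3 × 6 = 103,680,000 bytes.
Track D: 7,350 × 793 × 3 × 2 = 34,971,300 bytes.
Track E: 39 minutes 52 seconds = 2,392 s; 11,025 × 2,392 × 1 × 2 = 52,743,600 bytes.
Total = 2,843,532,900 bytes = 2843.5 MB.

2843.5 MB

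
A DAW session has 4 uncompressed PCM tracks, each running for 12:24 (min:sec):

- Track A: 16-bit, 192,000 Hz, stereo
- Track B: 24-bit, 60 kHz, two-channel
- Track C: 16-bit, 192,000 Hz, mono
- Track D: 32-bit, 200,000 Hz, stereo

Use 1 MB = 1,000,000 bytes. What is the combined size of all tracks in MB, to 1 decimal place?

12:24 (min:sec) = 744 s.
Track A: 192,000 × 744 × 2 × 2 = 571,392,000 bytes.
Track B: 60,000 × 744 × 3 × 2 = 267,840,000 bytes.
Track C: 192,000 × 744 × 2 × 1 = 285,696,000 bytes.
Track D: 200,000 × 744 × 4 × 2 = 1,190,400,000 bytes.
Total = 2,315,328,000 bytes = 2315.3 MB.

2315.3 MB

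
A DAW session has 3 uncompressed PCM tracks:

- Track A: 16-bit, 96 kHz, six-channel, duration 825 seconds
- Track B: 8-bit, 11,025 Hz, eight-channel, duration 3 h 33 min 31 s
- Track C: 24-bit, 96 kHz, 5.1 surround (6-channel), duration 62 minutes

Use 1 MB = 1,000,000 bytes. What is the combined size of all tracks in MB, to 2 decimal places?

Track A: 96,000 × 825 × 2 × 6 = 950,400,000 bytes.
Track B: 3 h 33 min 31 s = 12,811 s; 11,025 × 12,811 × 1 × 8 = 1,129,930,200 bytes.
Track C: 62 minutes = 3,720 s; 96,000 × 3,720 × 3 × 6 = 6,428,160,000 bytes.
Total = 8,508,490,200 bytes = 8508.49 MB.

8508.49 MB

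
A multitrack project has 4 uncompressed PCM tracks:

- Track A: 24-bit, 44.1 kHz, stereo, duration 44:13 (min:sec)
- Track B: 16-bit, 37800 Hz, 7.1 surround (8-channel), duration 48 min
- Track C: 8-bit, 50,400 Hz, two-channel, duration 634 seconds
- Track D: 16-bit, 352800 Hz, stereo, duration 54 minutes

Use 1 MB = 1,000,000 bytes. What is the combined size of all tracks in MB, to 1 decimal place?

Track A: 44:13 (min:sec) = 2,653 s; 44,100 × 2,653 × 3 × 2 = 701,983,800 bytes.
Track B: 48 min = 2,880 s; 37,800 × 2,880 × 2 × 8 = 1,741,824,000 bytes.
Track C: 50,400 × 634 × 1 × 2 = 63,907,200 bytes.
Track D: 54 minutes = 3,240 s; 352,800 × 3,240 × 2 × 2 = 4,572,288,000 bytes.
Total = 7,080,003,000 bytes = 7080.0 MB.

7080.0 MB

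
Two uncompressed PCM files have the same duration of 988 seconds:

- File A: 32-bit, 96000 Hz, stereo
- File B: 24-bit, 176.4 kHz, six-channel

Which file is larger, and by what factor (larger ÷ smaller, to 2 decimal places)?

File A: 96,000 × 4 × 2 = 768,000 bytes/s.
File B: 176,400 × 3 × 6 = 3,175,200 bytes/s.
File B is larger; ratio = 3,137,097,600 / 758,784,000 = 4.13.

File B, by a factor of 4.13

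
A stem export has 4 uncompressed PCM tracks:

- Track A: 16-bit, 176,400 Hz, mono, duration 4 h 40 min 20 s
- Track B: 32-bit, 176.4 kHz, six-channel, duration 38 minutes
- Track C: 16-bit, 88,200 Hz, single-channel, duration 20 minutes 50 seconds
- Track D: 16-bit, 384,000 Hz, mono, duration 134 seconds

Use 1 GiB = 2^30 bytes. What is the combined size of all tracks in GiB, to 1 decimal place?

Track A: 4 h 40 min 20 s = 16,820 s; 176,400 × 16,820 × 2 × 1 = 5,934,096,000 bytes.
Track B: 38 minutes = 2,280 s; 176,400 × 2,280 × 4 × 6 = 9,652,608,000 bytes.
Track C: 20 minutes 50 seconds = 1,250 s; 88,200 × 1,250 × 2 × 1 = 220,500,000 bytes.
Track D: 384,000 × 134 × 2 × 1 = 102,912,000 bytes.
Total = 15,910,116,000 bytes = 14.8 GiB.

14.8 GiB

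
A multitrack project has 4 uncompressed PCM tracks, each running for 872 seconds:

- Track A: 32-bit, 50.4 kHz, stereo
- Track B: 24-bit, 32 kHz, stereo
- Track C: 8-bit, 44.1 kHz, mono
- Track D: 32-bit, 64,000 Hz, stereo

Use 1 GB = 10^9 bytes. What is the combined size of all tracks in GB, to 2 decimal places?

Track A: 50,400 × 872 × 4 × 2 = 351,590,400 bytes.
Track B: 32,000 × 872 × 3 × 2 = 167,424,000 bytes.
Track C: 44,100 × 872 × 1 × 1 = 38,455,200 bytes.
Track D: 64,000 × 872 × 4 × 2 = 446,464,000 bytes.
Total = 1,003,933,600 bytes = 1.00 GB.

1.00 GB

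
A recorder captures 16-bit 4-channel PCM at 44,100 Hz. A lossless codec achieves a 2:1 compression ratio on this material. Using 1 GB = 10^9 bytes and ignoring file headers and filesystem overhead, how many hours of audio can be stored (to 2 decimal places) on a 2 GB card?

3.15 hours

Uncompressed byte rate = 44,100 × 2 × 4 = 352,800 bytes/s.
After 2:1 compression, effective rate ≈ 176400 bytes/s.
Capacity = 2 × 1,000,000,000 = 2,000,000,000 bytes.
2,000,000,000 / effective rate ≈ 11337.87 s → 3.15 hours.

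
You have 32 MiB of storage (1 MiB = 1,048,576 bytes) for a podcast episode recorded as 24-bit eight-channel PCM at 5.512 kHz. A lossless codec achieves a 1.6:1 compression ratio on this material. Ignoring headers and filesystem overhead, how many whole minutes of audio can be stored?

Uncompressed byte rate = 5,512 × 3 × 8 = 132,288 bytes/s.
After 1.6:1 compression, effective rate ≈ 82680 bytes/s.
Capacity = 32 × 1,048,576 = 33,554,432 bytes.
33,554,432 / effective rate ≈ 405.83 s → 6 minutes.

6 minutes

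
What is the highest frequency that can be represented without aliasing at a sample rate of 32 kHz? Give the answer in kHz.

16 kHz

Nyquist frequency = sample rate / 2 = 32,000 / 2 = 16 kHz.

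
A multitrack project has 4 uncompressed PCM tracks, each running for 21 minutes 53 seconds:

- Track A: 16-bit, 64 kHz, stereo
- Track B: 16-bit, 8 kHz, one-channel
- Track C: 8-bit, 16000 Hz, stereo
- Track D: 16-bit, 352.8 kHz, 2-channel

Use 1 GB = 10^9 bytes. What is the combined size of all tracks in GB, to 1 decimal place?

21 minutes 53 seconds = 1,313 s.
Track A: 64,000 × 1,313 × 2 × 2 = 336,128,000 bytes.
Track B: 8,000 × 1,313 × 2 × 1 = 21,008,000 bytes.
Track C: 16,000 × 1,313 × 1 × 2 = 42,016,000 bytes.
Track D: 352,800 × 1,313 × 2 × 2 = 1,852,905,600 bytes.
Total = 2,252,057,600 bytes = 2.3 GB.

2.3 GB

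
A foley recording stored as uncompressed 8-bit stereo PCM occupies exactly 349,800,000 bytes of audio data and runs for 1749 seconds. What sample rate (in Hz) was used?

Bytes = sample_rate × seconds × bytes_per_sample × channels.
sample_rate = 349,800,000 / (1,749 × 1 × 2) = 349,800,000 / 3,498 = 100,000 Hz.

100,000 Hz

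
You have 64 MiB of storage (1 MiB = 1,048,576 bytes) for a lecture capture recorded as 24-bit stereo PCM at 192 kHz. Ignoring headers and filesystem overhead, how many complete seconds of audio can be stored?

58 seconds

Uncompressed byte rate = 192,000 × 3 × 2 = 1,152,000 bytes/s.
Capacity = 64 × 1,048,576 = 67,108,864 bytes.
67,108,864 / 1,152,000 ≈ 58.25 s → 58 seconds.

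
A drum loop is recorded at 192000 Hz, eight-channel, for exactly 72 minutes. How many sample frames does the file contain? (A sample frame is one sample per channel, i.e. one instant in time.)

829,440,000 sample frames

exactly 72 minutes = 4,320 s.
192,000 samples/s × 4,320 s = 829,440,000 frames.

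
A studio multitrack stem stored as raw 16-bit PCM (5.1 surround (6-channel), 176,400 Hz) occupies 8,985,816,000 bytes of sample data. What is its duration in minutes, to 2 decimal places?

Byte rate = 176,400 × 2 × 6 = 2,116,800 bytes/s.
Duration = 8,985,816,000 / 2,116,800 = 4,245 s.
4,245 s / 60 = 70.75 minutes.

70.75 minutes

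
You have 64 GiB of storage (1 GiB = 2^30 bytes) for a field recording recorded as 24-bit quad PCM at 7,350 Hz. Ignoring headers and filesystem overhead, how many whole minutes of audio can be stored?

12,985 minutes

Uncompressed byte rate = 7,350 × 3 × 4 = 88,200 bytes/s.
Capacity = 64 × 1,073,741,824 = 68,719,476,736 bytes.
68,719,476,736 / 88,200 ≈ 779132.39 s → 12,985 minutes.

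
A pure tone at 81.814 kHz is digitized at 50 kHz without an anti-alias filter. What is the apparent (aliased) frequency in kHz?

Nyquist = 50,000/2 = 25,000 Hz; 81,814 Hz exceeds it.
Alias = |81,814 − 2×50,000| = |81,814 − 100,000| = 18,186 Hz = 18.186 kHz.

18.186 kHz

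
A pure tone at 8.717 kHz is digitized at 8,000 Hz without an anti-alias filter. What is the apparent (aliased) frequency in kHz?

Nyquist = 8,000/2 = 4,000 Hz; 8,717 Hz exceeds it.
Alias = |8,717 − 1×8,000| = |8,717 − 8,000| = 717 Hz = 0.717 kHz.

0.717 kHz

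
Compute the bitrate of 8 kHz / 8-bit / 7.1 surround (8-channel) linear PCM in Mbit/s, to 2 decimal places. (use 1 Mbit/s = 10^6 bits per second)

0.51 Mbit/s

Bit rate = 8,000 × 8 × 8 = 512,000 bits/s.
= 0.51 Mbit/s.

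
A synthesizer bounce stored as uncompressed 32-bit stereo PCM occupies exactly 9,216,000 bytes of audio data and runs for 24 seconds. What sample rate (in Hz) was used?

Bytes = sample_rate × seconds × bytes_per_sample × channels.
sample_rate = 9,216,000 / (24 × 4 × 2) = 9,216,000 / 192 = 48,000 Hz.

48,000 Hz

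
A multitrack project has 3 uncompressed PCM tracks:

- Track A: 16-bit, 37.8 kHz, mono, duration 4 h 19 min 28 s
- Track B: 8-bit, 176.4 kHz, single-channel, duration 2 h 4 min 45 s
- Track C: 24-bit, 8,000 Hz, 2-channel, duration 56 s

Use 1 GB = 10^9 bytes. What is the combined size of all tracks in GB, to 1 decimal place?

Track A: 4 h 19 min 28 s = 15,568 s; 37,800 × 15,568 × 2 × 1 = 1,176,940,800 bytes.
Track B: 2 h 4 min 45 s = 7,485 s; 176,400 × 7,485 × 1 × 1 = 1,320,354,000 bytes.
Track C: 8,000 × 56 × 3 × 2 = 2,688,000 bytes.
Total = 2,499,982,800 bytes = 2.5 GB.

2.5 GB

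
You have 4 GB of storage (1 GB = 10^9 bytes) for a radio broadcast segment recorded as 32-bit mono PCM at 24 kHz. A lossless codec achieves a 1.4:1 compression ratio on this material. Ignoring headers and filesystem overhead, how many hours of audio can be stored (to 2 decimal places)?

Uncompressed byte rate = 24,000 × 4 × 1 = 96,000 bytes/s.
After 1.4:1 compression, effective rate ≈ 68571.43 bytes/s.
Capacity = 4 × 1,000,000,000 = 4,000,000,000 bytes.
4,000,000,000 / effective rate ≈ 58333.33 s → 16.20 hours.

16.20 hours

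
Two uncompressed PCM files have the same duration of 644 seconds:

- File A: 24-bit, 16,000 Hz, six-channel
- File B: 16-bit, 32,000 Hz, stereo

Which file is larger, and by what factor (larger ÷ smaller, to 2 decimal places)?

File A, by a factor of 2.25

File A: 16,000 × 3 × 6 = 288,000 bytes/s.
File B: 32,000 × 2 × 2 = 128,000 bytes/s.
File A is larger; ratio = 185,472,000 / 82,432,000 = 2.25.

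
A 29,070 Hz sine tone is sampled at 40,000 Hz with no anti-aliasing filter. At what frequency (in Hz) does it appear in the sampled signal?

10,930 Hz

Nyquist = 40,000/2 = 20,000 Hz; 29,070 Hz exceeds it.
Alias = |29,070 − 1×40,000| = |29,070 − 40,000| = 10,930 Hz.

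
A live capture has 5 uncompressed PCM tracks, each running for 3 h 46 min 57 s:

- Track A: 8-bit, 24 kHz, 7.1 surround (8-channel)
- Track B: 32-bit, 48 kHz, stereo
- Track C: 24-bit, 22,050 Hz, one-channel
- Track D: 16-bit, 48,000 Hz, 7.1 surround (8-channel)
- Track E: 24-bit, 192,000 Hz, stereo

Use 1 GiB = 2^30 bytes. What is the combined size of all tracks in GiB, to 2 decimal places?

3 h 46 min 57 s = 13,617 s.
Track A: 24,000 × 13,617 × 1 × 8 = 2,614,464,000 bytes.
Track B: 48,000 × 13,617 × 4 × 2 = 5,228,928,000 bytes.
Track C: 22,050 × 13,617 × 3 × 1 = 900,764,550 bytes.
Track D: 48,000 × 13,617 × 2 × 8 = 10,457,856,000 bytes.
Track E: 192,000 × 13,617 × 3 × 2 = 15,686,784,000 bytes.
Total = 34,888,796,550 bytes = 32.49 GiB.

32.49 GiB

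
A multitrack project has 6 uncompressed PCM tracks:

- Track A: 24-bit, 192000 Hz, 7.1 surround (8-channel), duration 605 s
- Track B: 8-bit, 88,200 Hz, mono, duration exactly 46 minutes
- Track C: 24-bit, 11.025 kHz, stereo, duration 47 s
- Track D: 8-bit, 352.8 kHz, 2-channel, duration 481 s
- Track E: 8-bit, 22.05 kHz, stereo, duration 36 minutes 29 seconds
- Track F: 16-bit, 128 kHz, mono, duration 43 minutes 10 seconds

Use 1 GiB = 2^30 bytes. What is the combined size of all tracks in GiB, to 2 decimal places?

3.85 GiB

Track A: 192,000 × 605 × 3 × 8 = 2,787,840,000 bytes.
Track B: exactly 46 minutes = 2,760 s; 88,200 × 2,760 × 1 × 1 = 243,432,000 bytes.
Track C: 11,025 × 47 × 3 × 2 = 3,109,050 bytes.
Track D: 352,800 × 481 × 1 × 2 = 339,393,600 bytes.
Track E: 36 minutes 29 seconds = 2,189 s; 22,050 × 2,189 × 1 × 2 = 96,534,900 bytes.
Track F: 43 minutes 10 seconds = 2,590 s; 128,000 × 2,590 × 2 × 1 = 663,040,000 bytes.
Total = 4,133,349,550 bytes = 3.85 GiB.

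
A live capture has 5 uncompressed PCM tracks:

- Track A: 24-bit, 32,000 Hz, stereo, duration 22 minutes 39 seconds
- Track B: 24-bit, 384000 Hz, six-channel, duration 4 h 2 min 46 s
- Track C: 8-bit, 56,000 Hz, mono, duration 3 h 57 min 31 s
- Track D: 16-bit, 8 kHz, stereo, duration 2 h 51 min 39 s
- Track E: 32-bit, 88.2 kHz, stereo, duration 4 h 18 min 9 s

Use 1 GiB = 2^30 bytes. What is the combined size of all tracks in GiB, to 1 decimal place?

105.2 GiB

Track A: 22 minutes 39 seconds = 1,359 s; 32,000 × 1,359 × 3 × 2 = 260,928,000 bytes.
Track B: 4 h 2 min 46 s = 14,566 s; 384,000 × 14,566 × 3 × 6 = 100,680,192,000 bytes.
Track C: 3 h 57 min 31 s = 14,251 s; 56,000 × 14,251 × 1 × 1 = 798,056,000 bytes.
Track D: 2 h 51 min 39 s = 10,299 s; 8,000 × 10,299 × 2 × 2 = 329,568,000 bytes.
Track E: 4 h 18 min 9 s = 15,489 s; 88,200 × 15,489 × 4 × 2 = 10,929,038,400 bytes.
Total = 112,997,782,400 bytes = 105.2 GiB.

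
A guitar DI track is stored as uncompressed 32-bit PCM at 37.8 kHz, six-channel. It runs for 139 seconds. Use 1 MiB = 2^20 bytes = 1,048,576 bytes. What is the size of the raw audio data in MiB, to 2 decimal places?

120.26 MiB

Bytes = 37,800 samples/s × 139 s × 4 bytes/sample × 6 ch = 126,100,800 bytes.
126,100,800 / 1,048,576 = 120.26 MiB.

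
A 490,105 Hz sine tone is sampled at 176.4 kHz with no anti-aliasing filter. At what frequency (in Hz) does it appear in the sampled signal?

Nyquist = 176,400/2 = 88,200 Hz; 490,105 Hz exceeds it.
Alias = |490,105 − 3×176,400| = |490,105 − 529,200| = 39,095 Hz.

39,095 Hz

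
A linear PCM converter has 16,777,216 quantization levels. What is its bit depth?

24 bits

log2(16,777,216) = 24.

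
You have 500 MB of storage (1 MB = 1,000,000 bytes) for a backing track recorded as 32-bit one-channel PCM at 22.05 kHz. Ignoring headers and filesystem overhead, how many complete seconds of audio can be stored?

5,668 seconds

Uncompressed byte rate = 22,050 × 4 × 1 = 88,200 bytes/s.
Capacity = 500 × 1,000,000 = 500,000,000 bytes.
500,000,000 / 88,200 ≈ 5668.93 s → 5,668 seconds.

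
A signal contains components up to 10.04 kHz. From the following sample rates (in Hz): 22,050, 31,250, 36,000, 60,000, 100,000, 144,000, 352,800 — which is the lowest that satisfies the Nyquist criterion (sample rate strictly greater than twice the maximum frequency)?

22,050 Hz

Need sample rate > 2 × 10,040 = 20,080 Hz.
Lowest listed rate above 20,080 Hz is 22,050 Hz.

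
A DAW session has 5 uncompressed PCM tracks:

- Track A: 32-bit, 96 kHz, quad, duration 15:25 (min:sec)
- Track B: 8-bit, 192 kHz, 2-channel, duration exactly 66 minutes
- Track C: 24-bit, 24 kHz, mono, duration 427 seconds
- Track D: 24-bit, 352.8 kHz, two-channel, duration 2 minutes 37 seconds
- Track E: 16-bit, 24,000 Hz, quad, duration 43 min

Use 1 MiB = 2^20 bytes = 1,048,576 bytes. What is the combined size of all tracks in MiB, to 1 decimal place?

Track A: 15:25 (min:sec) = 925 s; 96,000 × 925 × 4 × 4 = 1,420,800,000 bytes.
Track B: exactly 66 minutes = 3,960 s; 192,000 × 3,960 × 1 × 2 = 1,520,640,000 bytes.
Track C: 24,000 × 427 × 3 × 1 = 30,744,000 bytes.
Track D: 2 minutes 37 seconds = 157 s; 352,800 × 157 × 3 × 2 = 332,337,600 bytes.
Track E: 43 min = 2,580 s; 24,000 × 2,580 × 2 × 4 = 495,360,000 bytes.
Total = 3,799,881,600 bytes = 3623.8 MiB.

3623.8 MiB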